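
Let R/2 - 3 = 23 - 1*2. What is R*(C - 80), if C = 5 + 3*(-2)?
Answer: -3888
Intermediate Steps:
R = 48 (R = 6 + 2*(23 - 1*2) = 6 + 2*(23 - 2) = 6 + 2*21 = 6 + 42 = 48)
C = -1 (C = 5 - 6 = -1)
R*(C - 80) = 48*(-1 - 80) = 48*(-81) = -3888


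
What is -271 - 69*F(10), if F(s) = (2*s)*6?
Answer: -8551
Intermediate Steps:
F(s) = 12*s
-271 - 69*F(10) = -271 - 828*10 = -271 - 69*120 = -271 - 8280 = -8551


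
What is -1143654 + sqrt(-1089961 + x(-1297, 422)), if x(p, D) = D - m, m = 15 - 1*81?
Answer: -1143654 + I*sqrt(1089473) ≈ -1.1437e+6 + 1043.8*I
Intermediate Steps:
m = -66 (m = 15 - 81 = -66)
x(p, D) = 66 + D (x(p, D) = D - 1*(-66) = D + 66 = 66 + D)
-1143654 + sqrt(-1089961 + x(-1297, 422)) = -1143654 + sqrt(-1089961 + (66 + 422)) = -1143654 + sqrt(-1089961 + 488) = -1143654 + sqrt(-1089473) = -1143654 + I*sqrt(1089473)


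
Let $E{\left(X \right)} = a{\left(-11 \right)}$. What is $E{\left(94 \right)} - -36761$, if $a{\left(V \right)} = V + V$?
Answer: $36739$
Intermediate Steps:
$a{\left(V \right)} = 2 V$
$E{\left(X \right)} = -22$ ($E{\left(X \right)} = 2 \left(-11\right) = -22$)
$E{\left(94 \right)} - -36761 = -22 - -36761 = -22 + 36761 = 36739$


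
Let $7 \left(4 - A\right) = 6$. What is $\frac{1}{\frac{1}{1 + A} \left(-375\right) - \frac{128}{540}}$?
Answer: $- \frac{3915}{355303} \approx -0.011019$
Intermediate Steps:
$A = \frac{22}{7}$ ($A = 4 - \frac{6}{7} = \frac{22}{7} \approx 3.1429$)
$\frac{1}{\frac{1}{1 + A} \left(-375\right) - \frac{128}{540}} = \frac{1}{\frac{1}{1 + \frac{22}{7}} \left(-375\right) - \frac{128}{540}} = \frac{1}{\frac{1}{\frac{29}{7}} \left(-375\right) - \frac{32}{135}} = \frac{1}{\frac{7}{29} \left(-375\right) - \frac{32}{135}} = \frac{1}{- \frac{2625}{29} - \frac{32}{135}} = \frac{1}{- \frac{355303}{3915}} = - \frac{3915}{355303}$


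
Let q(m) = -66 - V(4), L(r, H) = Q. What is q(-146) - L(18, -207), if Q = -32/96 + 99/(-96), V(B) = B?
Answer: -6589/96 ≈ -68.635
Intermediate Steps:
Q = -131/96 (Q = -32*1/96 + 99*(-1/96) = -1/3 - 33/32 = -131/96 ≈ -1.3646)
L(r, H) = -131/96
q(m) = -70 (q(m) = -66 - 1*4 = -66 - 4 = -70)
q(-146) - L(18, -207) = -70 - 1*(-131/96) = -70 + 131/96 = -6589/96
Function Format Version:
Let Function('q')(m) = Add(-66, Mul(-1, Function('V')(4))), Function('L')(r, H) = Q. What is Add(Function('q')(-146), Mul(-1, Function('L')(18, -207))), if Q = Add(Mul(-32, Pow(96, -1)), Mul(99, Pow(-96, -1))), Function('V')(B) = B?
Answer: Rational(-6589, 96) ≈ -68.635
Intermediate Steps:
Q = Rational(-131, 96) (Q = Add(Mul(-32, Rational(1, 96)), Mul(99, Rational(-1, 96))) = Add(Rational(-1, 3), Rational(-33, 32)) = Rational(-131, 96) ≈ -1.3646)
Function('L')(r, H) = Rational(-131, 96)
Function('q')(m) = -70 (Function('q')(m) = Add(-66, Mul(-1, 4)) = Add(-66, -4) = -70)
Add(Function('q')(-146), Mul(-1, Function('L')(18, -207))) = Add(-70, Mul(-1, Rational(-131, 96))) = Add(-70, Rational(131, 96)) = Rational(-6589, 96)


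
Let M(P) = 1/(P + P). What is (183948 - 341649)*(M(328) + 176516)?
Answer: -18260907971397/656 ≈ -2.7837e+10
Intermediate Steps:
M(P) = 1/(2*P)
(183948 - 341649)*(M(328) + 176516) = (183948 - 341649)*((½)/328 + 176516) = -157701*((½)*(1/328) + 176516) = -157701*(1/656 + 176516) = -157701*115794497/656 = -18260907971397/656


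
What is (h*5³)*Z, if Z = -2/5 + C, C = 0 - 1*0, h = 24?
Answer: -1200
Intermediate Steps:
C = 0 (C = 0 + 0 = 0)
Z = -⅖ (Z = -2/5 + 0 = (⅕)*(-2) + 0 = -⅖ + 0 = -⅖ ≈ -0.40000)
(h*5³)*Z = (24*5³)*(-⅖) = (24*125)*(-⅖) = 3000*(-⅖) = -1200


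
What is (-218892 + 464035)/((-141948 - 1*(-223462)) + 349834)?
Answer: 245143/431348 ≈ 0.56832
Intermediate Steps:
(-218892 + 464035)/((-141948 - 1*(-223462)) + 349834) = 245143/((-141948 + 223462) + 349834) = 245143/(81514 + 349834) = 245143/431348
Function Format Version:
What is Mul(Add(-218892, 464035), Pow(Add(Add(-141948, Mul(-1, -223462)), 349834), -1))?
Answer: Rational(245143, 431348) ≈ 0.56832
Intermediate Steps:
Mul(Add(-218892, 464035), Pow(Add(Add(-141948, Mul(-1, -223462)), 349834), -1)) = Mul(245143, Pow(Add(Add(-141948, 223462), 349834), -1)) = Mul(245143, Pow(Add(81514, 349834), -1)) = Mul(245143, Pow(431348, -1)) = Mul(245143, Rational(1, 431348)) = Rational(245143, 431348)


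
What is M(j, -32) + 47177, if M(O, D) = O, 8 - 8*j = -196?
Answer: 94405/2 ≈ 47203.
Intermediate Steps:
j = 51/2 (j = 1 - ⅛*(-196) = 1 + 49/2 = 51/2 ≈ 25.500)
M(j, -32) + 47177 = 51/2 + 47177 = 94405/2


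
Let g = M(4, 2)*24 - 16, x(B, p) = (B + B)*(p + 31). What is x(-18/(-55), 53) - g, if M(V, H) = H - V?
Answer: 6544/55 ≈ 118.98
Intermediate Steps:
x(B, p) = 2*B*(31 + p) (x(B, p) = (2*B)*(31 + p) = 2*B*(31 + p))
g = -64 (g = (2 - 1*4)*24 - 16 = (2 - 4)*24 - 16 = -2*24 - 16 = -48 - 16 = -64)
x(-18/(-55), 53) - g = 2*(-18/(-55))*(31 + 53) - 1*(-64) = 2*(-18*(-1/55))*84 + 64 = 2*(18/55)*84 + 64 = 3024/55 + 64 = 6544/55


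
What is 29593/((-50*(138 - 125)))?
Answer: -29593/650 ≈ -45.528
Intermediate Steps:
29593/((-50*(138 - 125))) = 29593/((-50*13)) = 29593/(-650) = 29593*(-1/650) = -29593/650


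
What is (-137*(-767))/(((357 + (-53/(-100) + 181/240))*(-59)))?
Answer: -2137200/429941 ≈ -4.9709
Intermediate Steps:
(-137*(-767))/(((357 + (-53/(-100) + 181/240))*(-59))) = 105079/(((357 + (-53*(-1/100) + 181*(1/240)))*(-59))) = 105079/(((357 + (53/100 + 181/240))*(-59))) = 105079/(((357 + 1541/1200)*(-59))) = 105079/(((429941/1200)*(-59))) = 105079/(-25366519/1200) = 105079*(-1200/25366519) = -2137200/429941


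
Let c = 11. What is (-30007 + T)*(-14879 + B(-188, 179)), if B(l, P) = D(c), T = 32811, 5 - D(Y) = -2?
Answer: -41701088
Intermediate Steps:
D(Y) = 7 (D(Y) = 5 - 1*(-2) = 5 + 2 = 7)
B(l, P) = 7
(-30007 + T)*(-14879 + B(-188, 179)) = (-30007 + 32811)*(-14879 + 7) = 2804*(-14872) = -41701088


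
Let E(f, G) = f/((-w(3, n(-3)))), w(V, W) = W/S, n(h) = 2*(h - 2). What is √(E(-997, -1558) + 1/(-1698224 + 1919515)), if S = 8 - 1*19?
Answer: √5370507753834370/2212910 ≈ 33.116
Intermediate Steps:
S = -11 (S = 8 - 19 = -11)
n(h) = -4 + 2*h (n(h) = 2*(-2 + h) = -4 + 2*h)
w(V, W) = -W/11 (w(V, W) = W/(-11) = W*(-1/11) = -W/11)
E(f, G) = -11*f/10 (E(f, G) = f/((-(-1)*(-4 + 2*(-3))/11)) = f/((-(-1)*(-4 - 6)/11)) = f/((-(-1)*(-10)/11)) = f/((-1*10/11)) = f/(-10/11) = f*(-11/10) = -11*f/10)
√(E(-997, -1558) + 1/(-1698224 + 1919515)) = √(-11/10*(-997) + 1/(-1698224 + 1919515)) = √(10967/10 + 1/221291) = √(2426898407/2212910) = √5370507753834370/2212910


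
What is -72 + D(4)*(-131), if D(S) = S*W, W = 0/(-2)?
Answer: -72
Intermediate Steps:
W = 0 (W = 0*(-1/2) = 0)
D(S) = 0 (D(S) = S*0 = 0)
-72 + D(4)*(-131) = -72 + 0*(-131) = -72 + 0 = -72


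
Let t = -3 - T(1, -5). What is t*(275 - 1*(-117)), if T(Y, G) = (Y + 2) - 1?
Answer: -1960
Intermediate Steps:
T(Y, G) = 1 + Y (T(Y, G) = (2 + Y) - 1 = 1 + Y)
t = -5 (t = -3 - (1 + 1) = -3 - 1*2 = -3 - 2 = -5)
t*(275 - 1*(-117)) = -5*(275 - 1*(-117)) = -5*(275 + 117) = -5*392 = -1960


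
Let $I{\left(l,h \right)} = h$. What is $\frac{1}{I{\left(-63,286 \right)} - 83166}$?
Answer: $- \frac{1}{82880} \approx -1.2066 \cdot 10^{-5}$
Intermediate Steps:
$\frac{1}{I{\left(-63,286 \right)} - 83166} = \frac{1}{286 - 83166} = \frac{1}{-82880} = - \frac{1}{82880}$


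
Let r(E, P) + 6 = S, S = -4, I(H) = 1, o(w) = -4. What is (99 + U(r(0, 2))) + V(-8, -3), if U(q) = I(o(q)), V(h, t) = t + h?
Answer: 89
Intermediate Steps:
V(h, t) = h + t
r(E, P) = -10 (r(E, P) = -6 - 4 = -10)
U(q) = 1
(99 + U(r(0, 2))) + V(-8, -3) = (99 + 1) + (-8 - 3) = 100 - 11 = 89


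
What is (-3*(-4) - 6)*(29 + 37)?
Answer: 396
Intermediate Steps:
(-3*(-4) - 6)*(29 + 37) = (12 - 6)*66 = 6*66 = 396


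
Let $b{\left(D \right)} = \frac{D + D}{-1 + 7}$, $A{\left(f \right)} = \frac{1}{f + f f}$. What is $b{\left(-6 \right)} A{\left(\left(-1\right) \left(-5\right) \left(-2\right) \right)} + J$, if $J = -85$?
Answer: $- \frac{3826}{45} \approx -85.022$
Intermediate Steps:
$A{\left(f \right)} = \frac{1}{f + f^{2}}$
$b{\left(D \right)} = \frac{D}{3}$ ($b{\left(D \right)} = \frac{2 D}{6} = 2 D \frac{1}{6} = \frac{D}{3}$)
$b{\left(-6 \right)} A{\left(\left(-1\right) \left(-5\right) \left(-2\right) \right)} + J = \frac{1}{3} \left(-6\right) \frac{1}{\left(-1\right) \left(-5\right) \left(-2\right) \left(1 + \left(-1\right) \left(-5\right) \left(-2\right)\right)} - 85 = - 2 \frac{1}{5 \left(-2\right) \left(1 + 5 \left(-2\right)\right)} - 85 = - 2 \frac{1}{\left(-10\right) \left(1 - 10\right)} - 85 = - 2 \left(- \frac{1}{10 \left(-9\right)}\right) - 85 = - 2 \left(\left(- \frac{1}{10}\right) \left(- \frac{1}{9}\right)\right) - 85 = \left(-2\right) \frac{1}{90} - 85 = - \frac{1}{45} - 85 = - \frac{3826}{45}$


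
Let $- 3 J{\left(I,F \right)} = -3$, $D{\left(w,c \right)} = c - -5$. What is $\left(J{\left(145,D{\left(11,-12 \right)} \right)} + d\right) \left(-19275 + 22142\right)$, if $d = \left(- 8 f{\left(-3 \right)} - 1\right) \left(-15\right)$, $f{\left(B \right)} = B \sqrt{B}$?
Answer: $45872 - 1032120 i \sqrt{3} \approx 45872.0 - 1.7877 \cdot 10^{6} i$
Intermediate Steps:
$D{\left(w,c \right)} = 5 + c$ ($D{\left(w,c \right)} = c + 5 = 5 + c$)
$J{\left(I,F \right)} = 1$ ($J{\left(I,F \right)} = \left(- \frac{1}{3}\right) \left(-3\right) = 1$)
$f{\left(B \right)} = B^{\frac{3}{2}}$
$d = 15 - 360 i \sqrt{3}$ ($d = \left(- 8 \left(-3\right)^{\frac{3}{2}} - 1\right) \left(-15\right) = \left(- 8 \left(- 3 i \sqrt{3}\right) - 1\right) \left(-15\right) = \left(24 i \sqrt{3} - 1\right) \left(-15\right) = \left(-1 + 24 i \sqrt{3}\right) \left(-15\right) = 15 - 360 i \sqrt{3} \approx 15.0 - 623.54 i$)
$\left(J{\left(145,D{\left(11,-12 \right)} \right)} + d\right) \left(-19275 + 22142\right) = \left(1 + \left(15 - 360 i \sqrt{3}\right)\right) \left(-19275 + 22142\right) = \left(16 - 360 i \sqrt{3}\right) 2867 = 45872 - 1032120 i \sqrt{3}$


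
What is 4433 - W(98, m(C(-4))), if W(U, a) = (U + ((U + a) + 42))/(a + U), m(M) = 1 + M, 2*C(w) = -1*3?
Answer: 172792/39 ≈ 4430.6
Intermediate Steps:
C(w) = -3/2 (C(w) = (-1*3)/2 = (½)*(-3) = -3/2)
W(U, a) = (42 + a + 2*U)/(U + a) (W(U, a) = (U + (42 + U + a))/(U + a) = (42 + a + 2*U)/(U + a))
4433 - W(98, m(C(-4))) = 4433 - (42 + (1 - 3/2) + 2*98)/(98 + (1 - 3/2)) = 4433 - (42 - ½ + 196)/(98 - ½) = 4433 - 475/(195/2*2) = 4433 - 2*475/(195*2) = 4433 - 1*95/39 = 4433 - 95/39 = 172792/39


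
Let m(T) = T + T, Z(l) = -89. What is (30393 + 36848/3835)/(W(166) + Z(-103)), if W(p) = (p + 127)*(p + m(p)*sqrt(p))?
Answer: -5660522251647/6014959514530525 + 11341798235828*sqrt(166)/6014959514530525 ≈ 0.023353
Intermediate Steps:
m(T) = 2*T
W(p) = (127 + p)*(p + 2*p**(3/2)) (W(p) = (p + 127)*(p + (2*p)*sqrt(p)) = (127 + p)*(p + 2*p**(3/2)))
(30393 + 36848/3835)/(W(166) + Z(-103)) = (30393 + 36848/3835)/((166**2 + 2*166**(5/2) + 127*166 + 254*166**(3/2)) - 89) = (30393 + 36848*(1/3835))/((27556 + 2*(27556*sqrt(166)) + 21082 + 254*(166*sqrt(166))) - 89) = (30393 + 36848/3835)/((27556 + 55112*sqrt(166) + 21082 + 42164*sqrt(166)) - 89) = 116594003/(3835*((48638 + 97276*sqrt(166)) - 89)) = 116594003/(3835*(48549 + 97276*sqrt(166)))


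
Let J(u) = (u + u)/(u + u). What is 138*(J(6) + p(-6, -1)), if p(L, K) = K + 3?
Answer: 414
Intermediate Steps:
p(L, K) = 3 + K
J(u) = 1 (J(u) = (2*u)/((2*u)) = (2*u)*(1/(2*u)) = 1)
138*(J(6) + p(-6, -1)) = 138*(1 + (3 - 1)) = 138*(1 + 2) = 138*3 = 414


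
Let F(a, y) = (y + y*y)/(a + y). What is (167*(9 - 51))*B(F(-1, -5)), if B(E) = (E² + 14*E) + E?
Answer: 818300/3 ≈ 2.7277e+5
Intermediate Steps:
F(a, y) = (y + y²)/(a + y)
B(E) = E² + 15*E
(167*(9 - 51))*B(F(-1, -5)) = (167*(9 - 51))*((-5*(1 - 5)/(-1 - 5))*(15 - 5*(1 - 5)/(-1 - 5))) = (167*(-42))*((-5*(-4)/(-6))*(15 - 5*(-4)/(-6))) = -7014*(-5*(-⅙)*(-4))*(15 - 5*(-⅙)*(-4)) = -(-23380)*(15 - 10/3) = -(-23380)*35/3 = -7014*(-350/9) = 818300/3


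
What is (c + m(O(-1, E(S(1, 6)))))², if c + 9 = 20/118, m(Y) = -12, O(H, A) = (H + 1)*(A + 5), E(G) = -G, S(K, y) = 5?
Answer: 1510441/3481 ≈ 433.91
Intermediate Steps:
O(H, A) = (1 + H)*(5 + A)
c = -521/59 (c = -9 + 20/118 = -9 + 20*(1/118) = -9 + 10/59 = -521/59 ≈ -8.8305)
(c + m(O(-1, E(S(1, 6)))))² = (-521/59 - 12)² = (-1229/59)² = 1510441/3481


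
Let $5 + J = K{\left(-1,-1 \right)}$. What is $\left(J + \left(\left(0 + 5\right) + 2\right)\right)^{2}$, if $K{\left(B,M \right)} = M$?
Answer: $1$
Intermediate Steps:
$J = -6$ ($J = -5 - 1 = -6$)
$\left(J + \left(\left(0 + 5\right) + 2\right)\right)^{2} = \left(-6 + \left(\left(0 + 5\right) + 2\right)\right)^{2} = \left(-6 + \left(5 + 2\right)\right)^{2} = \left(-6 + 7\right)^{2} = 1^{2} = 1$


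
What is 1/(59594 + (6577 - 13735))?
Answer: 1/52436 ≈ 1.9071e-5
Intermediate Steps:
1/(59594 + (6577 - 13735)) = 1/(59594 - 7158) = 1/52436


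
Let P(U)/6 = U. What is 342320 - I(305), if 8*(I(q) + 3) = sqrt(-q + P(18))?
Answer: 342323 - I*sqrt(197)/8 ≈ 3.4232e+5 - 1.7545*I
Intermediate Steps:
P(U) = 6*U
I(q) = -3 + sqrt(108 - q)/8 (I(q) = -3 + sqrt(-q + 6*18)/8 = -3 + sqrt(-q + 108)/8 = -3 + sqrt(108 - q)/8)
342320 - I(305) = 342320 - (-3 + sqrt(108 - 1*305)/8) = 342320 - (-3 + sqrt(108 - 305)/8) = 342320 - (-3 + sqrt(-197)/8) = 342320 - (-3 + (I*sqrt(197))/8) = 342320 - (-3 + I*sqrt(197)/8) = 342320 + (3 - I*sqrt(197)/8) = 342323 - I*sqrt(197)/8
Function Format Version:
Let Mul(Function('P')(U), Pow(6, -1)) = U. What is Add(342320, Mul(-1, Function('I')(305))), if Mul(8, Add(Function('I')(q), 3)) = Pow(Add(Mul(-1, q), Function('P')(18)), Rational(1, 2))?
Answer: Add(342323, Mul(Rational(-1, 8), I, Pow(197, Rational(1, 2)))) ≈ Add(3.4232e+5, Mul(-1.7545, I))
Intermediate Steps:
Function('P')(U) = Mul(6, U)
Function('I')(q) = Add(-3, Mul(Rational(1, 8), Pow(Add(108, Mul(-1, q)), Rational(1, 2)))) (Function('I')(q) = Add(-3, Mul(Rational(1, 8), Pow(Add(Mul(-1, q), Mul(6, 18)), Rational(1, 2)))) = Add(-3, Mul(Rational(1, 8), Pow(Add(Mul(-1, q), 108), Rational(1, 2)))) = Add(-3, Mul(Rational(1, 8), Pow(Add(108, Mul(-1, q)), Rational(1, 2)))))
Add(342320, Mul(-1, Function('I')(305))) = Add(342320, Mul(-1, Add(-3, Mul(Rational(1, 8), Pow(Add(108, Mul(-1, 305)), Rational(1, 2)))))) = Add(342320, Mul(-1, Add(-3, Mul(Rational(1, 8), Pow(Add(108, -305), Rational(1, 2)))))) = Add(342320, Mul(-1, Add(-3, Mul(Rational(1, 8), Pow(-197, Rational(1, 2)))))) = Add(342320, Mul(-1, Add(-3, Mul(Rational(1, 8), Mul(I, Pow(197, Rational(1, 2))))))) = Add(342320, Mul(-1, Add(-3, Mul(Rational(1, 8), I, Pow(197, Rational(1, 2)))))) = Add(342320, Add(3, Mul(Rational(-1, 8), I, Pow(197, Rational(1, 2))))) = Add(342323, Mul(Rational(-1, 8), I, Pow(197, Rational(1, 2))))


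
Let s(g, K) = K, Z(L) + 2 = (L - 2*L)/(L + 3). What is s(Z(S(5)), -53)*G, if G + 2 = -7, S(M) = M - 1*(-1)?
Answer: 477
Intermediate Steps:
S(M) = 1 + M (S(M) = M + 1 = 1 + M)
G = -9 (G = -2 - 7 = -9)
Z(L) = -2 - L/(3 + L) (Z(L) = -2 + (L - 2*L)/(L + 3) = -2 + (-L)/(3 + L) = -2 - L/(3 + L))
s(Z(S(5)), -53)*G = -53*(-9) = 477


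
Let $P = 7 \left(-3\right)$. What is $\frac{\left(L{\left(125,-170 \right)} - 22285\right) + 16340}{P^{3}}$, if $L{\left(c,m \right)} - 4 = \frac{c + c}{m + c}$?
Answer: $\frac{53519}{83349} \approx 0.64211$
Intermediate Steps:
$L{\left(c,m \right)} = 4 + \frac{2 c}{c + m}$ ($L{\left(c,m \right)} = 4 + \frac{c + c}{m + c} = 4 + \frac{2 c}{c + m}$)
$P = -21$
$\frac{\left(L{\left(125,-170 \right)} - 22285\right) + 16340}{P^{3}} = \frac{\left(\frac{2 \left(2 \left(-170\right) + 3 \cdot 125\right)}{125 - 170} - 22285\right) + 16340}{\left(-21\right)^{3}} = \frac{\left(\frac{2 \left(-340 + 375\right)}{-45} - 22285\right) + 16340}{-9261} = \left(\left(2 \left(- \frac{1}{45}\right) 35 - 22285\right) + 16340\right) \left(- \frac{1}{9261}\right) = \left(\left(- \frac{14}{9} - 22285\right) + 16340\right) \left(- \frac{1}{9261}\right) = \left(- \frac{200579}{9} + 16340\right) \left(- \frac{1}{9261}\right) = \left(- \frac{53519}{9}\right) \left(- \frac{1}{9261}\right) = \frac{53519}{83349}$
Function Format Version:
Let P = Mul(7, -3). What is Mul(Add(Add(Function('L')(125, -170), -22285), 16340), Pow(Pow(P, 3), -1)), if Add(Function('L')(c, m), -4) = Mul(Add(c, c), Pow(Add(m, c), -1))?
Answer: Rational(53519, 83349) ≈ 0.64211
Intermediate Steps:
Function('L')(c, m) = Add(4, Mul(2, c, Pow(Add(c, m), -1))) (Function('L')(c, m) = Add(4, Mul(Add(c, c), Pow(Add(m, c), -1))) = Add(4, Mul(Mul(2, c), Pow(Add(c, m), -1))) = Add(4, Mul(2, c, Pow(Add(c, m), -1))))
P = -21
Mul(Add(Add(Function('L')(125, -170), -22285), 16340), Pow(Pow(P, 3), -1)) = Mul(Add(Add(Mul(2, Pow(Add(125, -170), -1), Add(Mul(2, -170), Mul(3, 125))), -22285), 16340), Pow(Pow(-21, 3), -1)) = Mul(Add(Add(Mul(2, Pow(-45, -1), Add(-340, 375)), -22285), 16340), Pow(-9261, -1)) = Mul(Add(Add(Mul(2, Rational(-1, 45), 35), -22285), 16340), Rational(-1, 9261)) = Mul(Add(Add(Rational(-14, 9), -22285), 16340), Rational(-1, 9261)) = Mul(Add(Rational(-200579, 9), 16340), Rational(-1, 9261)) = Mul(Rational(-53519, 9), Rational(-1, 9261)) = Rational(53519, 83349)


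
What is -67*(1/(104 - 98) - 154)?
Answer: 61841/6 ≈ 10307.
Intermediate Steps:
-67*(1/(104 - 98) - 154) = -67*(1/6 - 154) = -67*(⅙ - 154) = -67*(-923/6) = 61841/6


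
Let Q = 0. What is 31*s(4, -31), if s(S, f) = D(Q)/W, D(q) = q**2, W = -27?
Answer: 0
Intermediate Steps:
s(S, f) = 0 (s(S, f) = 0**2/(-27) = 0*(-1/27) = 0)
31*s(4, -31) = 31*0 = 0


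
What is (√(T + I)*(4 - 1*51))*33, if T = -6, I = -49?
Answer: -1551*I*√55 ≈ -11503.0*I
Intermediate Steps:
(√(T + I)*(4 - 1*51))*33 = (√(-6 - 49)*(4 - 1*51))*33 = (√(-55)*(4 - 51))*33 = ((I*√55)*(-47))*33 = -47*I*√55*33 = -1551*I*√55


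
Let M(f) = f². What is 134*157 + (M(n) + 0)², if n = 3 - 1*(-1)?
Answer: 21294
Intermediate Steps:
n = 4 (n = 3 + 1 = 4)
134*157 + (M(n) + 0)² = 134*157 + (4² + 0)² = 21038 + (16 + 0)² = 21038 + 16² = 21038 + 256 = 21294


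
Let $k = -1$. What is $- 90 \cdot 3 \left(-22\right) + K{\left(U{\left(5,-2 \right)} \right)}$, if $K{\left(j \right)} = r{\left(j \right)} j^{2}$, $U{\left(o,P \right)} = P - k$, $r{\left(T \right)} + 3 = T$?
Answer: $5936$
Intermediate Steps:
$r{\left(T \right)} = -3 + T$
$U{\left(o,P \right)} = 1 + P$ ($U{\left(o,P \right)} = P - -1 = P + 1 = 1 + P$)
$K{\left(j \right)} = j^{2} \left(-3 + j\right)$ ($K{\left(j \right)} = \left(-3 + j\right) j^{2} = j^{2} \left(-3 + j\right)$)
$- 90 \cdot 3 \left(-22\right) + K{\left(U{\left(5,-2 \right)} \right)} = - 90 \cdot 3 \left(-22\right) + \left(1 - 2\right)^{2} \left(-3 + \left(1 - 2\right)\right) = \left(-90\right) \left(-66\right) + \left(-1\right)^{2} \left(-3 - 1\right) = 5940 + 1 \left(-4\right) = 5940 - 4 = 5936$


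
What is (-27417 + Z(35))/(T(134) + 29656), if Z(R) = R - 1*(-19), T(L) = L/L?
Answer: -27363/29657 ≈ -0.92265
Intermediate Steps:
T(L) = 1
Z(R) = 19 + R (Z(R) = R + 19 = 19 + R)
(-27417 + Z(35))/(T(134) + 29656) = (-27417 + (19 + 35))/(1 + 29656) = (-27417 + 54)/29657 = -27363*1/29657 = -27363/29657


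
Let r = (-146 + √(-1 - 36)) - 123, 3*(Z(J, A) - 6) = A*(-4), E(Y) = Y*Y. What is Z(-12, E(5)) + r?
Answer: -889/3 + I*√37 ≈ -296.33 + 6.0828*I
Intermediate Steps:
E(Y) = Y²
Z(J, A) = 6 - 4*A/3 (Z(J, A) = 6 + (A*(-4))/3 = 6 + (-4*A)/3 = 6 - 4*A/3)
r = -269 + I*√37 (r = (-146 + √(-37)) - 123 = (-146 + I*√37) - 123 = -269 + I*√37 ≈ -269.0 + 6.0828*I)
Z(-12, E(5)) + r = (6 - 4/3*5²) + (-269 + I*√37) = (6 - 4/3*25) + (-269 + I*√37) = (6 - 100/3) + (-269 + I*√37) = -82/3 + (-269 + I*√37) = -889/3 + I*√37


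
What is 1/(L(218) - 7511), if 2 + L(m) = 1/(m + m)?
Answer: -436/3275667 ≈ -0.00013310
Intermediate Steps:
L(m) = -2 + 1/(2*m) (L(m) = -2 + 1/(m + m) = -2 + 1/(2*m))
1/(L(218) - 7511) = 1/((-2 + (½)/218) - 7511) = 1/((-2 + (½)*(1/218)) - 7511) = 1/((-2 + 1/436) - 7511) = 1/(-871/436 - 7511) = 1/(-3275667/436) = -436/3275667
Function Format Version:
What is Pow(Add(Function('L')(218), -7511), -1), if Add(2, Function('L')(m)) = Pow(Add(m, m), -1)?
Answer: Rational(-436, 3275667) ≈ -0.00013310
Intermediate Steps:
Function('L')(m) = Add(-2, Mul(Rational(1, 2), Pow(m, -1))) (Function('L')(m) = Add(-2, Pow(Add(m, m), -1)) = Add(-2, Pow(Mul(2, m), -1)) = Add(-2, Mul(Rational(1, 2), Pow(m, -1))))
Pow(Add(Function('L')(218), -7511), -1) = Pow(Add(Add(-2, Mul(Rational(1, 2), Pow(218, -1))), -7511), -1) = Pow(Add(Add(-2, Mul(Rational(1, 2), Rational(1, 218))), -7511), -1) = Pow(Add(Add(-2, Rational(1, 436)), -7511), -1) = Pow(Add(Rational(-871, 436), -7511), -1) = Pow(Rational(-3275667, 436), -1) = Rational(-436, 3275667)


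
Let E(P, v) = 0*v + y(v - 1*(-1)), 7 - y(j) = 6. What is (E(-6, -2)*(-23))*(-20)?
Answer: 460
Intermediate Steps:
y(j) = 1 (y(j) = 7 - 1*6 = 7 - 6 = 1)
E(P, v) = 1 (E(P, v) = 0*v + 1 = 0 + 1 = 1)
(E(-6, -2)*(-23))*(-20) = (1*(-23))*(-20) = -23*(-20) = 460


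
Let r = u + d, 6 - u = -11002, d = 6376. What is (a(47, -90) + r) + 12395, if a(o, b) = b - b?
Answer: 29779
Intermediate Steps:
a(o, b) = 0
u = 11008 (u = 6 - 1*(-11002) = 6 + 11002 = 11008)
r = 17384 (r = 11008 + 6376 = 17384)
(a(47, -90) + r) + 12395 = (0 + 17384) + 12395 = 17384 + 12395 = 29779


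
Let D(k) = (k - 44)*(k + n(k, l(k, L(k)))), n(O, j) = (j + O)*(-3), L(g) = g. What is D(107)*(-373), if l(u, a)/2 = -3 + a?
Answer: 19692162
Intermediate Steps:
l(u, a) = -6 + 2*a (l(u, a) = 2*(-3 + a) = -6 + 2*a)
n(O, j) = -3*O - 3*j (n(O, j) = (O + j)*(-3) = -3*O - 3*j)
D(k) = (-44 + k)*(18 - 8*k) (D(k) = (k - 44)*(k + (-3*k - 3*(-6 + 2*k))) = (-44 + k)*(k + (-3*k + (18 - 6*k))) = (-44 + k)*(k + (18 - 9*k)) = (-44 + k)*(18 - 8*k))
D(107)*(-373) = (-792 - 8*107² + 370*107)*(-373) = (-792 - 8*11449 + 39590)*(-373) = (-792 - 91592 + 39590)*(-373) = -52794*(-373) = 19692162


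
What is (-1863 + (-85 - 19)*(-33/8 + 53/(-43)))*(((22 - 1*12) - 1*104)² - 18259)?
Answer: 529101450/43 ≈ 1.2305e+7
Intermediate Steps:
(-1863 + (-85 - 19)*(-33/8 + 53/(-43)))*(((22 - 1*12) - 1*104)² - 18259) = (-1863 - 104*(-33*⅛ + 53*(-1/43)))*(((22 - 12) - 104)² - 18259) = (-1863 - 104*(-33/8 - 53/43))*((10 - 104)² - 18259) = (-1863 - 104*(-1843/344))*((-94)² - 18259) = (-1863 + 23959/43)*(8836 - 18259) = -56150/43*(-9423) = 529101450/43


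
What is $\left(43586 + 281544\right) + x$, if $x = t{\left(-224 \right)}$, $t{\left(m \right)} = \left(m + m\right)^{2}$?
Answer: $525834$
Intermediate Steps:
$t{\left(m \right)} = 4 m^{2}$ ($t{\left(m \right)} = \left(2 m\right)^{2} = 4 m^{2}$)
$x = 200704$ ($x = 4 \left(-224\right)^{2} = 4 \cdot 50176 = 200704$)
$\left(43586 + 281544\right) + x = \left(43586 + 281544\right) + 200704 = 325130 + 200704 = 525834$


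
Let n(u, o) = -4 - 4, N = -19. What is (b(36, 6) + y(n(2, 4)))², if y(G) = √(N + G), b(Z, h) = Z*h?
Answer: 46629 + 1296*I*√3 ≈ 46629.0 + 2244.7*I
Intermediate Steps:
n(u, o) = -8
y(G) = √(-19 + G)
(b(36, 6) + y(n(2, 4)))² = (36*6 + √(-19 - 8))² = (216 + √(-27))² = (216 + 3*I*√3)²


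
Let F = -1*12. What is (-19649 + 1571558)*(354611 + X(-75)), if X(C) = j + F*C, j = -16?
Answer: 551695889955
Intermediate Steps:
F = -12
X(C) = -16 - 12*C
(-19649 + 1571558)*(354611 + X(-75)) = (-19649 + 1571558)*(354611 + (-16 - 12*(-75))) = 1551909*(354611 + (-16 + 900)) = 1551909*(354611 + 884) = 1551909*355495 = 551695889955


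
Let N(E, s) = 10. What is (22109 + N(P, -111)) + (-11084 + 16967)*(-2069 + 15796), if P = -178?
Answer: 80778060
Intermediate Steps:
(22109 + N(P, -111)) + (-11084 + 16967)*(-2069 + 15796) = (22109 + 10) + (-11084 + 16967)*(-2069 + 15796) = 22119 + 5883*13727 = 22119 + 80755941 = 80778060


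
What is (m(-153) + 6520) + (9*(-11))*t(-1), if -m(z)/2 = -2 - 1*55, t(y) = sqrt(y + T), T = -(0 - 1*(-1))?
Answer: 6634 - 99*I*sqrt(2) ≈ 6634.0 - 140.01*I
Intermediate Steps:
T = -1 (T = -(0 + 1) = -1*1 = -1)
t(y) = sqrt(-1 + y) (t(y) = sqrt(y - 1) = sqrt(-1 + y))
m(z) = 114 (m(z) = -2*(-2 - 1*55) = -2*(-2 - 55) = -2*(-57) = 114)
(m(-153) + 6520) + (9*(-11))*t(-1) = (114 + 6520) + (9*(-11))*sqrt(-1 - 1) = 6634 - 99*I*sqrt(2)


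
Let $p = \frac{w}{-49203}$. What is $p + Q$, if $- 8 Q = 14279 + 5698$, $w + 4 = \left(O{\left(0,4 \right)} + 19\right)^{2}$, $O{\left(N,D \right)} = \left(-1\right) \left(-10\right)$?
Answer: $- \frac{109215003}{43736} \approx -2497.1$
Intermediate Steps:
$O{\left(N,D \right)} = 10$
$w = 837$ ($w = -4 + \left(10 + 19\right)^{2} = -4 + 29^{2} = -4 + 841 = 837$)
$Q = - \frac{19977}{8}$ ($Q = - \frac{14279 + 5698}{8} = \left(- \frac{1}{8}\right) 19977 = - \frac{19977}{8} \approx -2497.1$)
$p = - \frac{93}{5467}$ ($p = \frac{837}{-49203} = 837 \left(- \frac{1}{49203}\right) = - \frac{93}{5467} \approx -0.017011$)
$p + Q = - \frac{93}{5467} - \frac{19977}{8} = - \frac{109215003}{43736}$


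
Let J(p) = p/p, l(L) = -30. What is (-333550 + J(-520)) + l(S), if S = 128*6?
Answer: -333579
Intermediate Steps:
S = 768
J(p) = 1
(-333550 + J(-520)) + l(S) = (-333550 + 1) - 30 = -333549 - 30 = -333579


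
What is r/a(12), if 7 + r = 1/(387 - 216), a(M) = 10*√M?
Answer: -299*√3/2565 ≈ -0.20190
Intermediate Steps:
r = -1196/171 (r = -7 + 1/(387 - 216) = -7 + 1/171 = -1196/171 ≈ -6.9941)
r/a(12) = -1196*√3/60/171 = -299*√3/2565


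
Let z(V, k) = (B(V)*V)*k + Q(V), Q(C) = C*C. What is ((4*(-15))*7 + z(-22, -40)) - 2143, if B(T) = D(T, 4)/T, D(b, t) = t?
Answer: -2239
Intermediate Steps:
Q(C) = C**2
B(T) = 4/T
z(V, k) = V**2 + 4*k (z(V, k) = ((4/V)*V)*k + V**2 = 4*k + V**2 = V**2 + 4*k)
((4*(-15))*7 + z(-22, -40)) - 2143 = ((4*(-15))*7 + ((-22)**2 + 4*(-40))) - 2143 = (-60*7 + (484 - 160)) - 2143 = (-420 + 324) - 2143 = -96 - 2143 = -2239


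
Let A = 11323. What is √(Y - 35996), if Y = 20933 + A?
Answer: 2*I*√935 ≈ 61.156*I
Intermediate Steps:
Y = 32256 (Y = 20933 + 11323 = 32256)
√(Y - 35996) = √(32256 - 35996) = √(-3740) = 2*I*√935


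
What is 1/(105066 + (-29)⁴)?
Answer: 1/812347 ≈ 1.2310e-6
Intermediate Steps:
1/(105066 + (-29)⁴) = 1/(105066 + 707281) = 1/812347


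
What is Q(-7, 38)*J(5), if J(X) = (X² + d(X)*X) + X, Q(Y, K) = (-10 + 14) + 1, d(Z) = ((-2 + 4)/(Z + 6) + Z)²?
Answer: 99375/121 ≈ 821.28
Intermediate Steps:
d(Z) = (Z + 2/(6 + Z))² (d(Z) = (2/(6 + Z) + Z)² = (Z + 2/(6 + Z))²)
Q(Y, K) = 5 (Q(Y, K) = 4 + 1 = 5)
J(X) = X + X² + X*(2 + X² + 6*X)²/(6 + X)² (J(X) = (X² + ((2 + X² + 6*X)²/(6 + X)²)*X) + X = (X² + X*(2 + X² + 6*X)²/(6 + X)²) + X = X + X² + X*(2 + X² + 6*X)²/(6 + X)²)
Q(-7, 38)*J(5) = 5*(5 + 5² + 5*(2 + 5² + 6*5)²/(6 + 5)²) = 5*(5 + 25 + 5*(2 + 25 + 30)²/11²) = 5*(5 + 25 + 5*(1/121)*57²) = 5*(5 + 25 + 5*(1/121)*3249) = 5*(5 + 25 + 16245/121) = 5*(19875/121) = 99375/121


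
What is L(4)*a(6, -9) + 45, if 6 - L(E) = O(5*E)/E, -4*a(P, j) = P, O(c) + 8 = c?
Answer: 81/2 ≈ 40.500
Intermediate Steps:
O(c) = -8 + c
a(P, j) = -P/4
L(E) = 6 - (-8 + 5*E)/E
L(4)*a(6, -9) + 45 = ((8 + 4)/4)*(-¼*6) + 45 = ((¼)*12)*(-3/2) + 45 = 3*(-3/2) + 45 = -9/2 + 45 = 81/2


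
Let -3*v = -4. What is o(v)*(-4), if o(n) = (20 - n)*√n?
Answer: -448*√3/9 ≈ -86.218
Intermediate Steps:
v = 4/3 (v = -⅓*(-4) = 4/3 ≈ 1.3333)
o(n) = √n*(20 - n)
o(v)*(-4) = (√(4/3)*(20 - 1*4/3))*(-4) = ((2*√3/3)*(20 - 4/3))*(-4) = ((2*√3/3)*(56/3))*(-4) = (112*√3/9)*(-4) = -448*√3/9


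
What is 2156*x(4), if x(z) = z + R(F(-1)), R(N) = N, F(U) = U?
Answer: 6468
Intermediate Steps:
x(z) = -1 + z (x(z) = z - 1 = -1 + z)
2156*x(4) = 2156*(-1 + 4) = 2156*3 = 6468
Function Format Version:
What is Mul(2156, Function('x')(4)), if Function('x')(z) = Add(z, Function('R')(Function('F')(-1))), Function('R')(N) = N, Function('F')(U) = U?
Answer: 6468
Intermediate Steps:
Function('x')(z) = Add(-1, z) (Function('x')(z) = Add(z, -1) = Add(-1, z))
Mul(2156, Function('x')(4)) = Mul(2156, Add(-1, 4)) = Mul(2156, 3) = 6468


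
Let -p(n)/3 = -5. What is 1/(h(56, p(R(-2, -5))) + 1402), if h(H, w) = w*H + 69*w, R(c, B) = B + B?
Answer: 1/3277 ≈ 0.00030516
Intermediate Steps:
R(c, B) = 2*B
p(n) = 15 (p(n) = -3*(-5) = 15)
h(H, w) = 69*w + H*w (h(H, w) = H*w + 69*w = 69*w + H*w)
1/(h(56, p(R(-2, -5))) + 1402) = 1/(15*(69 + 56) + 1402) = 1/(15*125 + 1402) = 1/(1875 + 1402) = 1/3277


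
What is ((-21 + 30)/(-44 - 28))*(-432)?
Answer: 54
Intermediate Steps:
((-21 + 30)/(-44 - 28))*(-432) = (9/(-72))*(-432) = (9*(-1/72))*(-432) = -⅛*(-432) = 54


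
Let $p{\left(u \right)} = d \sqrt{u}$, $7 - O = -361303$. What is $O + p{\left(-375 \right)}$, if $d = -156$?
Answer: $361310 - 780 i \sqrt{15} \approx 3.6131 \cdot 10^{5} - 3020.9 i$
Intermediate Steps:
$O = 361310$ ($O = 7 - -361303 = 7 + 361303 = 361310$)
$p{\left(u \right)} = - 156 \sqrt{u}$
$O + p{\left(-375 \right)} = 361310 - 156 \sqrt{-375} = 361310 - 156 \cdot 5 i \sqrt{15} = 361310 - 780 i \sqrt{15}$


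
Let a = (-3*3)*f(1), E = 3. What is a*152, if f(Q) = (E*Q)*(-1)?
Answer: 4104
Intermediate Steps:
f(Q) = -3*Q (f(Q) = (3*Q)*(-1) = -3*Q)
a = 27 (a = (-3*3)*(-3*1) = -9*(-3) = 27)
a*152 = 27*152 = 4104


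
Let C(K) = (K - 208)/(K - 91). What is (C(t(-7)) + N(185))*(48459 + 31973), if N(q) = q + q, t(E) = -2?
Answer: 928185280/31 ≈ 2.9941e+7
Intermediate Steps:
C(K) = (-208 + K)/(-91 + K)
N(q) = 2*q
(C(t(-7)) + N(185))*(48459 + 31973) = ((-208 - 2)/(-91 - 2) + 2*185)*(48459 + 31973) = (-210/(-93) + 370)*80432 = (-1/93*(-210) + 370)*80432 = (70/31 + 370)*80432 = (11540/31)*80432 = 928185280/31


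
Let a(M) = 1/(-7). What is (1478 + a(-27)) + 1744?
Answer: 22553/7 ≈ 3221.9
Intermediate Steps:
a(M) = -⅐
(1478 + a(-27)) + 1744 = (1478 - ⅐) + 1744 = 10345/7 + 1744 = 22553/7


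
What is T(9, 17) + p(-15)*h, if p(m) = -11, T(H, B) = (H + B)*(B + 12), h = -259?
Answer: 3603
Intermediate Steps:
T(H, B) = (12 + B)*(B + H) (T(H, B) = (B + H)*(12 + B) = (12 + B)*(B + H))
T(9, 17) + p(-15)*h = (17² + 12*17 + 12*9 + 17*9) - 11*(-259) = (289 + 204 + 108 + 153) + 2849 = 754 + 2849 = 3603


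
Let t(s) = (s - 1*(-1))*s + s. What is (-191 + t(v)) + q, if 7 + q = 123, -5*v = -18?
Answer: -1371/25 ≈ -54.840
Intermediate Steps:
v = 18/5 (v = -⅕*(-18) = 18/5 ≈ 3.6000)
q = 116 (q = -7 + 123 = 116)
t(s) = s + s*(1 + s) (t(s) = (s + 1)*s + s = (1 + s)*s + s = s*(1 + s) + s = s + s*(1 + s))
(-191 + t(v)) + q = (-191 + 18*(2 + 18/5)/5) + 116 = (-191 + (18/5)*(28/5)) + 116 = (-191 + 504/25) + 116 = -4271/25 + 116 = -1371/25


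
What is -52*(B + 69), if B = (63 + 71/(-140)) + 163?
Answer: -535977/35 ≈ -15314.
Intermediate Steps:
B = 31569/140 (B = (63 + 71*(-1/140)) + 163 = (63 - 71/140) + 163 = 8749/140 + 163 = 31569/140 ≈ 225.49)
-52*(B + 69) = -52*(31569/140 + 69) = -52*41229/140 = -535977/35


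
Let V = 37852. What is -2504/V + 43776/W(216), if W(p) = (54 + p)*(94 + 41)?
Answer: 21746366/19162575 ≈ 1.1348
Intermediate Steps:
W(p) = 7290 + 135*p (W(p) = (54 + p)*135 = 7290 + 135*p)
-2504/V + 43776/W(216) = -2504/37852 + 43776/(7290 + 135*216) = -2504*1/37852 + 43776/(7290 + 29160) = -626/9463 + 43776/36450 = -626/9463 + 43776*(1/36450) = -626/9463 + 2432/2025 = 21746366/19162575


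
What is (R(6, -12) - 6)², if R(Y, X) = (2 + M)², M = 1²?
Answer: 9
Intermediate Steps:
M = 1
R(Y, X) = 9 (R(Y, X) = (2 + 1)² = 3² = 9)
(R(6, -12) - 6)² = (9 - 6)² = 3² = 9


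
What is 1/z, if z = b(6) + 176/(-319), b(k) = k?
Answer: 29/158 ≈ 0.18354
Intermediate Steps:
z = 158/29 (z = 6 + 176/(-319) = 6 + 176*(-1/319) = 6 - 16/29 = 158/29 ≈ 5.4483)
1/z = 1/(158/29) = 29/158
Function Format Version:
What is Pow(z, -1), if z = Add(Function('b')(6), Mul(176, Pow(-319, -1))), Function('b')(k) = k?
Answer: Rational(29, 158) ≈ 0.18354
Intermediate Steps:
z = Rational(158, 29) (z = Add(6, Mul(176, Pow(-319, -1))) = Add(6, Mul(176, Rational(-1, 319))) = Add(6, Rational(-16, 29)) = Rational(158, 29) ≈ 5.4483)
Pow(z, -1) = Pow(Rational(158, 29), -1) = Rational(29, 158)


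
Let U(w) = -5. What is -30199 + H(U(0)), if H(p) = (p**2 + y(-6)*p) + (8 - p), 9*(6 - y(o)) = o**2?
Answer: -30171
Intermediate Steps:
y(o) = 6 - o**2/9
H(p) = 8 + p + p**2 (H(p) = (p**2 + (6 - 1/9*(-6)**2)*p) + (8 - p) = (p**2 + (6 - 1/9*36)*p) + (8 - p) = (p**2 + (6 - 4)*p) + (8 - p) = (p**2 + 2*p) + (8 - p) = 8 + p + p**2)
-30199 + H(U(0)) = -30199 + (8 - 5 + (-5)**2) = -30199 + (8 - 5 + 25) = -30199 + 28 = -30171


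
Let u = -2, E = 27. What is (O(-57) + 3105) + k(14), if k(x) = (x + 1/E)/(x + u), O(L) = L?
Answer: 987931/324 ≈ 3049.2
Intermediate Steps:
k(x) = (1/27 + x)/(-2 + x) (k(x) = (x + 1/27)/(x - 2) = (x + 1/27)/(-2 + x) = (1/27 + x)/(-2 + x))
(O(-57) + 3105) + k(14) = (-57 + 3105) + (1/27 + 14)/(-2 + 14) = 3048 + (379/27)/12 = 3048 + (1/12)*(379/27) = 3048 + 379/324 = 987931/324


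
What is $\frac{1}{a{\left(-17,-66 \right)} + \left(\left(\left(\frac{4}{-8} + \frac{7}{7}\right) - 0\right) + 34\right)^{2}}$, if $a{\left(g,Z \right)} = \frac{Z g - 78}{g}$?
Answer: $\frac{68}{76761} \approx 0.00088587$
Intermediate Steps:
$a{\left(g,Z \right)} = \frac{-78 + Z g}{g}$
$\frac{1}{a{\left(-17,-66 \right)} + \left(\left(\left(\frac{4}{-8} + \frac{7}{7}\right) - 0\right) + 34\right)^{2}} = \frac{1}{\left(-66 - \frac{78}{-17}\right) + \left(\left(\left(\frac{4}{-8} + \frac{7}{7}\right) - 0\right) + 34\right)^{2}} = \frac{1}{\left(-66 - - \frac{78}{17}\right) + \left(\left(\left(4 \left(- \frac{1}{8}\right) + 7 \cdot \frac{1}{7}\right) + 0\right) + 34\right)^{2}} = \frac{1}{\left(-66 + \frac{78}{17}\right) + \left(\left(\left(- \frac{1}{2} + 1\right) + 0\right) + 34\right)^{2}} = \frac{1}{- \frac{1044}{17} + \left(\left(\frac{1}{2} + 0\right) + 34\right)^{2}} = \frac{1}{- \frac{1044}{17} + \left(\frac{1}{2} + 34\right)^{2}} = \frac{1}{- \frac{1044}{17} + \left(\frac{69}{2}\right)^{2}} = \frac{1}{- \frac{1044}{17} + \frac{4761}{4}} = \frac{1}{\frac{76761}{68}} = \frac{68}{76761}$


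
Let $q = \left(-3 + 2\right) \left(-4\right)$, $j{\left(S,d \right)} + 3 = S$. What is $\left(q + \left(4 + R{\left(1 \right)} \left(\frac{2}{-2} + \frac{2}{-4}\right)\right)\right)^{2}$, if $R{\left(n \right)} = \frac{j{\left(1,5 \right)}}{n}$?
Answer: $121$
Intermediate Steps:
$j{\left(S,d \right)} = -3 + S$
$R{\left(n \right)} = - \frac{2}{n}$ ($R{\left(n \right)} = \frac{-3 + 1}{n} = - \frac{2}{n}$)
$q = 4$ ($q = \left(-1\right) \left(-4\right) = 4$)
$\left(q + \left(4 + R{\left(1 \right)} \left(\frac{2}{-2} + \frac{2}{-4}\right)\right)\right)^{2} = \left(4 + \left(4 + - \frac{2}{1} \left(\frac{2}{-2} + \frac{2}{-4}\right)\right)\right)^{2} = \left(4 + \left(4 + \left(-2\right) 1 \left(2 \left(- \frac{1}{2}\right) + 2 \left(- \frac{1}{4}\right)\right)\right)\right)^{2} = \left(4 + \left(4 - 2 \left(-1 - \frac{1}{2}\right)\right)\right)^{2} = \left(4 + \left(4 - -3\right)\right)^{2} = \left(4 + \left(4 + 3\right)\right)^{2} = \left(4 + 7\right)^{2} = 11^{2} = 121$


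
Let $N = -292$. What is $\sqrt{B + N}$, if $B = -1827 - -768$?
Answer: $i \sqrt{1351} \approx 36.756 i$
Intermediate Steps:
$B = -1059$ ($B = -1827 + 768 = -1059$)
$\sqrt{B + N} = \sqrt{-1059 - 292} = \sqrt{-1351} = i \sqrt{1351}$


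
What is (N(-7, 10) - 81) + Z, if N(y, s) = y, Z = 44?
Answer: -44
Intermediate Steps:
(N(-7, 10) - 81) + Z = (-7 - 81) + 44 = -88 + 44 = -44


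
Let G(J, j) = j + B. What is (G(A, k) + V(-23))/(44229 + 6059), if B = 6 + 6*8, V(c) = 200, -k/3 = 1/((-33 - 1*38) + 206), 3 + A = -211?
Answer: 11429/2262960 ≈ 0.0050505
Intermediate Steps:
A = -214 (A = -3 - 211 = -214)
k = -1/45 (k = -3/((-33 - 1*38) + 206) = -3/((-33 - 38) + 206) = -3/(-71 + 206) = -3/135 = -3*1/135 = -1/45 ≈ -0.022222)
B = 54 (B = 6 + 48 = 54)
G(J, j) = 54 + j (G(J, j) = j + 54 = 54 + j)
(G(A, k) + V(-23))/(44229 + 6059) = ((54 - 1/45) + 200)/(44229 + 6059) = (2429/45 + 200)/50288 = (11429/45)*(1/50288) = 11429/2262960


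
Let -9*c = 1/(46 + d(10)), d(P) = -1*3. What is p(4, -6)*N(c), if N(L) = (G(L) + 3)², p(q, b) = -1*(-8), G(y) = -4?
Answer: 8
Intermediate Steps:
d(P) = -3
p(q, b) = 8
c = -1/387 (c = -1/(9*(46 - 3)) = -⅑/43 = -⅑*1/43 = -1/387 ≈ -0.0025840)
N(L) = 1 (N(L) = (-4 + 3)² = (-1)² = 1)
p(4, -6)*N(c) = 8*1 = 8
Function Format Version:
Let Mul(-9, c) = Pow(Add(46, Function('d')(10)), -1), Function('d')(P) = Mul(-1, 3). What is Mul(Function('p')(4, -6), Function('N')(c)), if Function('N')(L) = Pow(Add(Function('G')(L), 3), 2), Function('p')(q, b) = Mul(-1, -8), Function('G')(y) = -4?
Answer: 8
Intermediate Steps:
Function('d')(P) = -3
Function('p')(q, b) = 8
c = Rational(-1, 387) (c = Mul(Rational(-1, 9), Pow(Add(46, -3), -1)) = Mul(Rational(-1, 9), Pow(43, -1)) = Mul(Rational(-1, 9), Rational(1, 43)) = Rational(-1, 387) ≈ -0.0025840)
Function('N')(L) = 1 (Function('N')(L) = Pow(Add(-4, 3), 2) = Pow(-1, 2) = 1)
Mul(Function('p')(4, -6), Function('N')(c)) = Mul(8, 1) = 8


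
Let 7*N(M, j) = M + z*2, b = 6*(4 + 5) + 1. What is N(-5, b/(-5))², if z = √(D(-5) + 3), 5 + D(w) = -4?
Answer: 1/49 - 20*I*√6/49 ≈ 0.020408 - 0.99979*I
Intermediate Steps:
D(w) = -9 (D(w) = -5 - 4 = -9)
b = 55 (b = 6*9 + 1 = 54 + 1 = 55)
z = I*√6 (z = √(-9 + 3) = √(-6) = I*√6 ≈ 2.4495*I)
N(M, j) = M/7 + 2*I*√6/7 (N(M, j) = (M + (I*√6)*2)/7 = (M + 2*I*√6)/7 = M/7 + 2*I*√6/7)
N(-5, b/(-5))² = ((⅐)*(-5) + 2*I*√6/7)² = (-5/7 + 2*I*√6/7)²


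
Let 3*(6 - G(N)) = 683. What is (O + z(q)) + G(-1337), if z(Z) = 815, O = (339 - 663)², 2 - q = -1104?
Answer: 316708/3 ≈ 1.0557e+5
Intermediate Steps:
q = 1106 (q = 2 - 1*(-1104) = 2 + 1104 = 1106)
O = 104976 (O = (-324)² = 104976)
G(N) = -665/3 (G(N) = 6 - ⅓*683 = 6 - 683/3 = -665/3)
(O + z(q)) + G(-1337) = (104976 + 815) - 665/3 = 105791 - 665/3 = 316708/3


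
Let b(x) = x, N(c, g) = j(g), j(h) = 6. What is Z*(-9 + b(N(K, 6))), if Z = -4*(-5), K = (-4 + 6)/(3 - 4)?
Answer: -60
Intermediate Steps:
K = -2 (K = 2/(-1) = 2*(-1) = -2)
N(c, g) = 6
Z = 20
Z*(-9 + b(N(K, 6))) = 20*(-9 + 6) = 20*(-3) = -60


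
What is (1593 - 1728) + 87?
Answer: -48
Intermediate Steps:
(1593 - 1728) + 87 = -135 + 87 = -48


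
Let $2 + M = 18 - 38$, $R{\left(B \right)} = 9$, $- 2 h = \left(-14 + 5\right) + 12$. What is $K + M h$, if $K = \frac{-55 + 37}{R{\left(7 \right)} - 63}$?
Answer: $\frac{100}{3} \approx 33.333$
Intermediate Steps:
$h = - \frac{3}{2}$ ($h = - \frac{\left(-14 + 5\right) + 12}{2} = - \frac{-9 + 12}{2} = \left(- \frac{1}{2}\right) 3 = - \frac{3}{2} \approx -1.5$)
$K = \frac{1}{3}$ ($K = \frac{-55 + 37}{9 - 63} = - \frac{18}{-54} = \left(-18\right) \left(- \frac{1}{54}\right) = \frac{1}{3} \approx 0.33333$)
$M = -22$ ($M = -2 + \left(18 - 38\right) = -2 - 20 = -22$)
$K + M h = \frac{1}{3} - -33 = \frac{1}{3} + 33 = \frac{100}{3}$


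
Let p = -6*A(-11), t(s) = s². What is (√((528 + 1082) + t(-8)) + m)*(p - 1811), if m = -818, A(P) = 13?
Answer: 1545202 - 5667*√186 ≈ 1.4679e+6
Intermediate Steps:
p = -78 (p = -6*13 = -78)
(√((528 + 1082) + t(-8)) + m)*(p - 1811) = (√((528 + 1082) + (-8)²) - 818)*(-78 - 1811) = (√(1610 + 64) - 818)*(-1889) = (√1674 - 818)*(-1889) = (3*√186 - 818)*(-1889) = (-818 + 3*√186)*(-1889) = 1545202 - 5667*√186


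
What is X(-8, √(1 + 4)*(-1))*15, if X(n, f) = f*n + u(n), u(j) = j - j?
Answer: 120*√5 ≈ 268.33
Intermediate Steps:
u(j) = 0
X(n, f) = f*n (X(n, f) = f*n + 0 = f*n)
X(-8, √(1 + 4)*(-1))*15 = ((√(1 + 4)*(-1))*(-8))*15 = ((√5*(-1))*(-8))*15 = (-√5*(-8))*15 = (8*√5)*15 = 120*√5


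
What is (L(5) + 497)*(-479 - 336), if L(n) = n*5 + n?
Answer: -429505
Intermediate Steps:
L(n) = 6*n (L(n) = 5*n + n = 6*n)
(L(5) + 497)*(-479 - 336) = (6*5 + 497)*(-479 - 336) = (30 + 497)*(-815) = 527*(-815) = -429505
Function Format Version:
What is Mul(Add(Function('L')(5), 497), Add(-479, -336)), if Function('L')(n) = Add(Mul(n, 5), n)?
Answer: -429505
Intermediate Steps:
Function('L')(n) = Mul(6, n) (Function('L')(n) = Add(Mul(5, n), n) = Mul(6, n))
Mul(Add(Function('L')(5), 497), Add(-479, -336)) = Mul(Add(Mul(6, 5), 497), Add(-479, -336)) = Mul(Add(30, 497), -815) = Mul(527, -815) = -429505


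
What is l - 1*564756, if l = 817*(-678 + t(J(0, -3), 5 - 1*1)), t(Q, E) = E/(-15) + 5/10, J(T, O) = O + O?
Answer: -33554741/30 ≈ -1.1185e+6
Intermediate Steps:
J(T, O) = 2*O
t(Q, E) = ½ - E/15 (t(Q, E) = E*(-1/15) + 5*(⅒) = -E/15 + ½ = ½ - E/15)
l = -16612061/30 (l = 817*(-678 + (½ - (5 - 1*1)/15)) = 817*(-678 + (½ - (5 - 1)/15)) = 817*(-678 + (½ - 1/15*4)) = 817*(-678 + (½ - 4/15)) = 817*(-678 + 7/30) = 817*(-20333/30) = -16612061/30 ≈ -5.5374e+5)
l - 1*564756 = -16612061/30 - 1*564756 = -16612061/30 - 564756 = -33554741/30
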